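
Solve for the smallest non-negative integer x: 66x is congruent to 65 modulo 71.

The inverse of 66 mod 71 is 14 (since 66·14 = 924 ≡ 1).
Multiplying both sides by 14: x ≡ 14·65 = 910 ≡ 58 (mod 71).

58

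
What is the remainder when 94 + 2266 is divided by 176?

72

Dividing 2266 by 176 gives quotient 12 and remainder 154.
(94 + 154) mod 176 = 72.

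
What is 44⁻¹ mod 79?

9

44·9 = 396 = 5·79 + 1, so 44⁻¹ ≡ 9 (mod 79).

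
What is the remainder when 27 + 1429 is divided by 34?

1429 mod 34 = 1 (since 42·34 = 1428).
(27 + 1) mod 34 = 28.

28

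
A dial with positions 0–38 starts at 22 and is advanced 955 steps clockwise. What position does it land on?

955 − 24·39 = 19, so 955 ≡ 19 (mod 39).
(22 + 19) mod 39 = 2.

2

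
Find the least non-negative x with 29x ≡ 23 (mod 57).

The inverse of 29 mod 57 is 2 (since 29·2 = 58 ≡ 1).
Multiplying both sides by 2: x ≡ 2·23 = 46 ≡ 46 (mod 57).

46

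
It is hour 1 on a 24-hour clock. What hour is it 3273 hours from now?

3273 = 136·24 + 9, so 3273 mod 24 = 9.
(1 + 9) mod 24 = 10.

10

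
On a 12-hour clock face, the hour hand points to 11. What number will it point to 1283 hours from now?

Dividing 1283 by 12 gives quotient 106 and remainder 11.
11 + 11 → 10 on a 12-hour dial.

10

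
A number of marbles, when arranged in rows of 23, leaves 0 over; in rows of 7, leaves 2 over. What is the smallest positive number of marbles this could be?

23

Since 7·10 ≡ 1 (mod 23), take x = 2 + 7·((0−2)·10 mod 23) = 2 + 7·3 = 23.
Check: 23 mod 23 = 0, 23 mod 7 = 2.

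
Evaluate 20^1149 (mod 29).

20

Successive squares of 20 mod 29: 20^1≡20, 20^2≡23, 20^4≡7, 20^8≡20, 20^16≡23, 20^32≡7, 20^64≡20, 20^128≡23, 20^256≡7, 20^512≡20, 20^1024≡23.
1149 = 1 + 4 + 8 + 16 + 32 + 64 + 1024, so 20^1149 ≡ 20·7·20·23·7·20·23 ≡ 20 (mod 29).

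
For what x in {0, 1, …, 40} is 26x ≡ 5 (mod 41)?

27

The inverse of 26 mod 41 is 30 (since 26·30 = 780 ≡ 1).
So x ≡ 30·5 = 150 ≡ 27 (mod 41).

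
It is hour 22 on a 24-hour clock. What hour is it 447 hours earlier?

447 mod 24 = 15 (since 18·24 = 432).
(22 − 15) mod 24 = 7.

7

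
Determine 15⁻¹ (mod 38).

33

15·33 = 495 = 13·38 + 1, so 15⁻¹ ≡ 33 (mod 38).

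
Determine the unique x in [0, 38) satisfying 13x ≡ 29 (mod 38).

13⁻¹ ≡ 3 (mod 38) because 13·3 = 39 = 1·38 + 1.
Multiplying both sides by 3: x ≡ 3·29 = 87 ≡ 11 (mod 38).

11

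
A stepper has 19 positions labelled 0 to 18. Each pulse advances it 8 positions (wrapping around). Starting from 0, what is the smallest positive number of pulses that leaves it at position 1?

12

8·12 = 96 = 5·19 + 1, so 8⁻¹ ≡ 12 (mod 19).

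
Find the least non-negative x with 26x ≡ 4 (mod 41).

38

The inverse of 26 mod 41 is 30 (since 26·30 = 780 ≡ 1).
So x ≡ 30·4 = 120 ≡ 38 (mod 41).
Check: 26·38 = 988 = 24·41 + 4.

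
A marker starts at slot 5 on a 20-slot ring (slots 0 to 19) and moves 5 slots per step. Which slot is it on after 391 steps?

0

391·5 = 1955.
1955 = 97·20 + 15, so 1955 mod 20 = 15.
(5 + 15) mod 20 = 0.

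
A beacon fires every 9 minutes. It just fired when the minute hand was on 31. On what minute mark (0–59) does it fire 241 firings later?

241·9 = 2169.
Dividing 2169 by 60 gives quotient 36 and remainder 9.
(31 + 9) mod 60 = 40.

40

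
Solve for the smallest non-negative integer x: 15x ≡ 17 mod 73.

6

The inverse of 15 mod 73 is 39 (since 15·39 = 585 ≡ 1).
Multiplying both sides by 39: x ≡ 39·17 = 663 ≡ 6 (mod 73).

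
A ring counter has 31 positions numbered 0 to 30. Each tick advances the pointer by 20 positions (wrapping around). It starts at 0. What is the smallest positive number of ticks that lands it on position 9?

20⁻¹ ≡ 14 (mod 31) because 20·14 = 280 = 9·31 + 1.
Multiplying both sides by 14: x ≡ 14·9 = 126 ≡ 2 (mod 31).
Check: 20·2 = 40 = 1·31 + 9.

2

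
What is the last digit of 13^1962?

Powers of 3 mod 10 repeat with period 4: 3, 9, 7, 1.
1962 leaves remainder 2 on division by 4, so 13^1962 ends in 9.

9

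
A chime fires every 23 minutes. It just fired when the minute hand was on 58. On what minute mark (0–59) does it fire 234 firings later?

40

234·23 = 5382.
5382 − 89·60 = 42, so 5382 ≡ 42 (mod 60).
(58 + 42) mod 60 = 40.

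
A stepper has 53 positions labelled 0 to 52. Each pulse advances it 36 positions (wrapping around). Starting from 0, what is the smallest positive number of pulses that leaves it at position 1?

28

36·28 = 1008 = 19·53 + 1, so 36⁻¹ ≡ 28 (mod 53).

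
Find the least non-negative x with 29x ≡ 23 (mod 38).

27

The inverse of 29 mod 38 is 21 (since 29·21 = 609 ≡ 1).
Multiplying both sides by 21: x ≡ 21·23 = 483 ≡ 27 (mod 38).
Check: 29·27 = 783 = 20·38 + 23.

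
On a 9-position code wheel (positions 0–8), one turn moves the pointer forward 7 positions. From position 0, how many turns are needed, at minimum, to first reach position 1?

7·4 = 28 = 3·9 + 1, so 7⁻¹ ≡ 4 (mod 9).

4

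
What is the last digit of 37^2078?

The units digit of 37^n cycles with period 4: 7, 9, 3, 1, …
2078 mod 4 = 2, so the last digit matches 7^2 = 9.

9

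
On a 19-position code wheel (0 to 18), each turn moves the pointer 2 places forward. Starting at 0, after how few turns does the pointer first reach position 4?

The inverse of 2 mod 19 is 10 (since 2·10 = 20 ≡ 1).
Multiplying both sides by 10: x ≡ 10·4 = 40 ≡ 2 (mod 19).

2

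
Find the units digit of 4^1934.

Last digits of 4^n: 4, 6 (period 2).
1934 leaves remainder 0 on division by 2, so 4^1934 ends in 6.

6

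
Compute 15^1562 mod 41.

20

Square-and-reduce mod 41: 15^1≡15, 15^2≡20, 15^4≡31, 15^8≡18, 15^16≡37, 15^32≡16, 15^64≡10, 15^128≡18, 15^256≡37, 15^512≡16, 15^1024≡10.
1562 = 2 + 8 + 16 + 512 + 1024, so 15^1562 ≡ 20·18·37·16·10 ≡ 20 (mod 41).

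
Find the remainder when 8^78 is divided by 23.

Square-and-reduce mod 23: 8^1≡8, 8^2≡18, 8^4≡2, 8^8≡4, 8^16≡16, 8^32≡3, 8^64≡9.
78 = 2 + 4 + 8 + 64, so 8^78 ≡ 18·2·4·9 ≡ 8 (mod 23).

8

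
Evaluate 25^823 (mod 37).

By repeated squaring mod 37: 25^1≡25, 25^2≡33, 25^4≡16, 25^8≡34, 25^16≡9, 25^32≡7, 25^64≡12, 25^128≡33, 25^256≡16, 25^512≡34.
Since 823 = 1 + 2 + 4 + 16 + 32 + 256 + 512 in binary, 25^823 ≡ 25·33·16·9·7·16·34 ≡ 21 (mod 37).

21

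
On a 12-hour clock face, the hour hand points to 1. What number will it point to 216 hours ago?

1

216 mod 12 = 0 (since 18·12 = 216).
1 − 0 → 1 on a 12-hour dial.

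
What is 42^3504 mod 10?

6

Last digits of 2^n: 2, 4, 8, 6 (period 4).
3504 mod 4 = 0, so the last digit matches 2^4 = 6.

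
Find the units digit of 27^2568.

1

Last digits of 7^n: 7, 9, 3, 1 (period 4).
2568 leaves remainder 0 on division by 4, so 27^2568 ends in 1.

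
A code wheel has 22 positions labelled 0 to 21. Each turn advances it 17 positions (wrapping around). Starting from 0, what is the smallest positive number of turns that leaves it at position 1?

22 = 1·17 + 5
17 = 3·5 + 2
5 = 2·2 + 1
2 = 2·1 + 0
Back-substituting gives 17·13 ≡ 1 (mod 22).

13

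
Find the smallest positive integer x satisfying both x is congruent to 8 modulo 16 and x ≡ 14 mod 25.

264

x ≡ 8 (mod 16) gives x ∈ {8, 24, 40, 56, 72, 88, 104, 120, …}.
The first of these with x mod 25 = 14 is 264.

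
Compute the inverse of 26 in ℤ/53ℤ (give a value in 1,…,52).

51

26·51 = 1326 = 25·53 + 1, so 26⁻¹ ≡ 51 (mod 53).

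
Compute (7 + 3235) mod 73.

30

3235 = 44·73 + 23, so 3235 mod 73 = 23.
(7 + 23) mod 73 = 30.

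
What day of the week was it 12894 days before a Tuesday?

12894 − 1842·7 = 0, so 12894 ≡ 0 (mod 7).
Tuesday − 0 days → Tuesday.

Tuesday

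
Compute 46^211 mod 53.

Square-and-reduce mod 53: 46^1≡46, 46^2≡49, 46^4≡16, 46^8≡44, 46^16≡28, 46^32≡42, 46^64≡15, 46^128≡13.
211 = 1 + 2 + 16 + 64 + 128, so 46^211 ≡ 46·49·28·15·13 ≡ 28 (mod 53).

28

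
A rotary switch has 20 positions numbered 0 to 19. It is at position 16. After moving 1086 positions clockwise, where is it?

1086 − 54·20 = 6, so 1086 ≡ 6 (mod 20).
(16 + 6) mod 20 = 2.

2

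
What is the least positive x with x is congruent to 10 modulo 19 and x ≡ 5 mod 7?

Since 7·11 ≡ 1 (mod 19), take x = 5 + 7·((10−5)·11 mod 19) = 5 + 7·17 = 124.
Check: 124 mod 19 = 10, 124 mod 7 = 5.

124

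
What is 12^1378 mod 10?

The units digit of 12^n cycles with period 4: 2, 4, 8, 6, …
1378 mod 4 = 2, so the last digit matches 2^2 = 4.

4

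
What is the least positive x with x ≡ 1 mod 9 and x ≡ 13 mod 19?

127

x ≡ 1 (mod 9) gives x ∈ {1, 10, 19, 28, 37, 46, 55, 64, …}.
The first of these with x mod 19 = 13 is 127.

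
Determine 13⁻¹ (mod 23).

23 = 1·13 + 10
13 = 1·10 + 3
10 = 3·3 + 1
3 = 3·1 + 0
Back-substituting gives 13·16 ≡ 1 (mod 23).

16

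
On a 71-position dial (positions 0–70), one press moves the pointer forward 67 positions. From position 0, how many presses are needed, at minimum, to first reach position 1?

53

71 = 1·67 + 4
67 = 16·4 + 3
4 = 1·3 + 1
3 = 3·1 + 0
Back-substituting gives 67·53 ≡ 1 (mod 71).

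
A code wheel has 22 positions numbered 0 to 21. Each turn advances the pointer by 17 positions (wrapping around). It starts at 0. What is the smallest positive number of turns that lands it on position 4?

17⁻¹ ≡ 13 (mod 22) because 17·13 = 221 = 10·22 + 1.
So x ≡ 13·4 = 52 ≡ 8 (mod 22).

8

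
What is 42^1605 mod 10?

2

Powers of 2 mod 10 repeat with period 4: 2, 4, 8, 6.
1605 leaves remainder 1 on division by 4, so 42^1605 ends in 2.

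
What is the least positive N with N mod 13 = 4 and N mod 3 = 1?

x ≡ 1 (mod 3) gives x ∈ {1, 4}.
The first of these with x mod 13 = 4 is 4.

4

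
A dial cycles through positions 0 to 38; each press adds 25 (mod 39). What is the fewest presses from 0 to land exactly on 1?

39 = 1·25 + 14
25 = 1·14 + 11
14 = 1·11 + 3
11 = 3·3 + 2
3 = 1·2 + 1
2 = 2·1 + 0
Back-substituting gives 25·25 ≡ 1 (mod 39).

25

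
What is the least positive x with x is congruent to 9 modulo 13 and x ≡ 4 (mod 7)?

74

x ≡ 4 (mod 7) gives x ∈ {4, 11, 18, 25, 32, 39, 46, 53, …}.
The first of these with x mod 13 = 9 is 74.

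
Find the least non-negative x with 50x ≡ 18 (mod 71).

The inverse of 50 mod 71 is 27 (since 50·27 = 1350 ≡ 1).
Multiplying both sides by 27: x ≡ 27·18 = 486 ≡ 60 (mod 71).

60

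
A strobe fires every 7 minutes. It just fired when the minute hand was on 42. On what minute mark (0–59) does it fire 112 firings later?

112·7 = 784.
784 − 13·60 = 4, so 784 ≡ 4 (mod 60).
(42 + 4) mod 60 = 46.

46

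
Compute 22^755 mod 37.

Successive squares of 22 mod 37: 22^1≡22, 22^2≡3, 22^4≡9, 22^8≡7, 22^16≡12, 22^32≡33, 22^64≡16, 22^128≡34, 22^256≡9, 22^512≡7.
755 = 1 + 2 + 16 + 32 + 64 + 128 + 512, so 22^755 ≡ 22·3·12·33·16·34·7 ≡ 32 (mod 37).

32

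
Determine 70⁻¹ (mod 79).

35

79 = 1·70 + 9
70 = 7·9 + 7
9 = 1·7 + 2
7 = 3·2 + 1
2 = 2·1 + 0
Back-substituting gives 70·35 ≡ 1 (mod 79).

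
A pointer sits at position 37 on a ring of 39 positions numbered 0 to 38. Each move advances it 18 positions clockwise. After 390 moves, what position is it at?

390·18 = 7020.
7020 = 180·39 + 0, so 7020 mod 39 = 0.
(37 + 0) mod 39 = 37.

37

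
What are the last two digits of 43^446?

49

Square-and-reduce mod 100: 43^1≡43, 43^2≡49, 43^4≡1, 43^8≡1, 43^16≡1, 43^32≡1, 43^64≡1, 43^128≡1, 43^256≡1.
446 = 2 + 4 + 8 + 16 + 32 + 128 + 256, so 43^446 ≡ 49·1·1·1·1·1·1 ≡ 49 (mod 100).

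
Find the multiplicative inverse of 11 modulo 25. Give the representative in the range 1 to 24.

16

11·16 = 176 = 7·25 + 1, so 11⁻¹ ≡ 16 (mod 25).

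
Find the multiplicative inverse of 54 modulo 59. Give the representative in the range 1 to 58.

54·47 = 2538 = 43·59 + 1, so 54⁻¹ ≡ 47 (mod 59).

47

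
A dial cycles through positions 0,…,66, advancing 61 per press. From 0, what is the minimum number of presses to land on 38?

16

61⁻¹ ≡ 11 (mod 67) because 61·11 = 671 = 10·67 + 1.
Multiplying both sides by 11: x ≡ 11·38 = 418 ≡ 16 (mod 67).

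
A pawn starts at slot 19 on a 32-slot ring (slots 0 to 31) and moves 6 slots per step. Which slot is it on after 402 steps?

402·6 = 2412.
Dividing 2412 by 32 gives quotient 75 and remainder 12.
(19 + 12) mod 32 = 31.

31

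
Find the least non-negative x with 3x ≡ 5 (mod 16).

7

3⁻¹ ≡ 11 (mod 16) because 3·11 = 33 = 2·16 + 1.
So x ≡ 11·5 = 55 ≡ 7 (mod 16).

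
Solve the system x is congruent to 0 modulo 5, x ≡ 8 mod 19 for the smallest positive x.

65

x ≡ 0 (mod 5) gives x ∈ {0, 5, 10, 15, 20, 25, 30, 35, …}.
The first of these with x mod 19 = 8 is 65.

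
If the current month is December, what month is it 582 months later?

June

Dividing 582 by 12 gives quotient 48 and remainder 6.
December + 6 months → June.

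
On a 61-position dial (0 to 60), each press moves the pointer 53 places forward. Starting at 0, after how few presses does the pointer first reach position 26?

The inverse of 53 mod 61 is 38 (since 53·38 = 2014 ≡ 1).
So x ≡ 38·26 = 988 ≡ 12 (mod 61).
Check: 53·12 = 636 = 10·61 + 26.

12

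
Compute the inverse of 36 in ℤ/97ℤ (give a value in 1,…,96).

62

36·62 = 2232 = 23·97 + 1, so 36⁻¹ ≡ 62 (mod 97).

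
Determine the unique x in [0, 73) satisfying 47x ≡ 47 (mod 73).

47⁻¹ ≡ 14 (mod 73) because 47·14 = 658 = 9·73 + 1.
So x ≡ 14·47 = 658 ≡ 1 (mod 73).
Check: 47·1 = 47 = 0·73 + 47.

1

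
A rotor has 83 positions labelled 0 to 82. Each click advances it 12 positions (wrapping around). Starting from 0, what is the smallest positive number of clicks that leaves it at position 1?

7

12·7 = 84 = 1·83 + 1, so 12⁻¹ ≡ 7 (mod 83).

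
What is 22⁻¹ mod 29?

29 = 1·22 + 7
22 = 3·7 + 1
7 = 7·1 + 0
Back-substituting gives 22·4 ≡ 1 (mod 29).

4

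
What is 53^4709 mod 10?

3

The units digit of 53^n cycles with period 4: 3, 9, 7, 1, …
4709 mod 4 = 1, so the last digit matches 3^1 = 3.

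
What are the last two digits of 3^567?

87

Square-and-reduce mod 100: 3^1≡3, 3^2≡9, 3^4≡81, 3^8≡61, 3^16≡21, 3^32≡41, 3^64≡81, 3^128≡61, 3^256≡21, 3^512≡41.
567 = 1 + 2 + 4 + 16 + 32 + 512, so 3^567 ≡ 3·9·81·21·41·41 ≡ 87 (mod 100).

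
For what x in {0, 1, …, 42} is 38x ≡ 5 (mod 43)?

42

The inverse of 38 mod 43 is 17 (since 38·17 = 646 ≡ 1).
Multiplying both sides by 17: x ≡ 17·5 = 85 ≡ 42 (mod 43).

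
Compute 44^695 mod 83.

40

By repeated squaring mod 83: 44^1≡44, 44^2≡27, 44^4≡65, 44^8≡75, 44^16≡64, 44^32≡29, 44^64≡11, 44^128≡38, 44^256≡33, 44^512≡10.
Since 695 = 1 + 2 + 4 + 16 + 32 + 128 + 512 in binary, 44^695 ≡ 44·27·65·64·29·38·10 ≡ 40 (mod 83).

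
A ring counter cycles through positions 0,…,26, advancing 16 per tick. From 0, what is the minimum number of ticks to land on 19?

13

16⁻¹ ≡ 22 (mod 27) because 16·22 = 352 = 13·27 + 1.
So x ≡ 22·19 = 418 ≡ 13 (mod 27).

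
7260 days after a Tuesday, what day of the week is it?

Wednesday

7260 − 1037·7 = 1, so 7260 ≡ 1 (mod 7).
Tuesday + 1 day → Wednesday.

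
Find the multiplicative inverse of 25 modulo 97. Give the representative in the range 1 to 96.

66

25·66 = 1650 = 17·97 + 1, so 25⁻¹ ≡ 66 (mod 97).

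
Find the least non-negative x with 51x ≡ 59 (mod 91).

The inverse of 51 mod 91 is 25 (since 51·25 = 1275 ≡ 1).
Multiplying both sides by 25: x ≡ 25·59 = 1475 ≡ 19 (mod 91).

19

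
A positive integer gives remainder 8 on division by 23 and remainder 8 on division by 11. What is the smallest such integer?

8

x ≡ 8 (mod 11) gives x ∈ {8}.
The first of these with x mod 23 = 8 is 8.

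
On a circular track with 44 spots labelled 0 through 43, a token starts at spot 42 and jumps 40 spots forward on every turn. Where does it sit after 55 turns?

42

55·40 = 2200.
2200 mod 44 = 0 (since 50·44 = 2200).
(42 + 0) mod 44 = 42.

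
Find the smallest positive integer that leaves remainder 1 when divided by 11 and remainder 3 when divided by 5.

x ≡ 3 (mod 5) gives x ∈ {3, 8, 13, 18, 23}.
The first of these with x mod 11 = 1 is 23.

23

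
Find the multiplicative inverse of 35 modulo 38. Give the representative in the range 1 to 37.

35·25 = 875 = 23·38 + 1, so 35⁻¹ ≡ 25 (mod 38).

25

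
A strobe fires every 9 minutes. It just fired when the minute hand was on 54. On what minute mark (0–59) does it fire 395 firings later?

395·9 = 3555.
3555 = 59·60 + 15, so 3555 mod 60 = 15.
(54 + 15) mod 60 = 9.

9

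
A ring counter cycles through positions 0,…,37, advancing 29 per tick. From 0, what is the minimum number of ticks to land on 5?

29

The inverse of 29 mod 38 is 21 (since 29·21 = 609 ≡ 1).
Multiplying both sides by 21: x ≡ 21·5 = 105 ≡ 29 (mod 38).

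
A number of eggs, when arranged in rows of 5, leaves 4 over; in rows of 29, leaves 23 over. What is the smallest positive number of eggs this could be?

139

x ≡ 4 (mod 5) gives x ∈ {4, 9, 14, 19, 24, 29, 34, 39, …}.
The first of these with x mod 29 = 23 is 139.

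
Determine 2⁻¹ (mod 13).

7

13 = 6·2 + 1
2 = 2·1 + 0
Back-substituting gives 2·7 ≡ 1 (mod 13).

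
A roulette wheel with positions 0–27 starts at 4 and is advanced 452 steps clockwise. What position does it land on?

8

452 − 16·28 = 4, so 452 ≡ 4 (mod 28).
(4 + 4) mod 28 = 8.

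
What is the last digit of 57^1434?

The units digit of 57^n cycles with period 4: 7, 9, 3, 1, …
1434 mod 4 = 2, so the last digit matches 7^2 = 9.

9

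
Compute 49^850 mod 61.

47

By repeated squaring mod 61: 49^1≡49, 49^2≡22, 49^4≡57, 49^8≡16, 49^16≡12, 49^32≡22, 49^64≡57, 49^128≡16, 49^256≡12, 49^512≡22.
850 = 2 + 16 + 64 + 256 + 512, so 49^850 ≡ 22·12·57·12·22 ≡ 47 (mod 61).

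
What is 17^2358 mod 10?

Powers of 7 mod 10 repeat with period 4: 7, 9, 3, 1.
2358 mod 4 = 2, so the last digit matches 7^2 = 9.

9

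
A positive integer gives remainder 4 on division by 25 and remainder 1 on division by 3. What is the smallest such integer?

x ≡ 1 (mod 3) gives x ∈ {1, 4}.
The first of these with x mod 25 = 4 is 4.

4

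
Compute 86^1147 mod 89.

62

Square-and-reduce mod 89: 86^1≡86, 86^2≡9, 86^4≡81, 86^8≡64, 86^16≡2, 86^32≡4, 86^64≡16, 86^128≡78, 86^256≡32, 86^512≡45, 86^1024≡67.
1147 = 1 + 2 + 8 + 16 + 32 + 64 + 1024, so 86^1147 ≡ 86·9·64·2·4·16·67 ≡ 62 (mod 89).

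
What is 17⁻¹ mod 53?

53 = 3·17 + 2
17 = 8·2 + 1
2 = 2·1 + 0
Back-substituting gives 17·25 ≡ 1 (mod 53).

25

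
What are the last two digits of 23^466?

89

By repeated squaring mod 100: 23^1≡23, 23^2≡29, 23^4≡41, 23^8≡81, 23^16≡61, 23^32≡21, 23^64≡41, 23^128≡81, 23^256≡61.
Since 466 = 2 + 16 + 64 + 128 + 256 in binary, 23^466 ≡ 29·61·41·81·61 ≡ 89 (mod 100).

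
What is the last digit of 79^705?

Powers of 9 mod 10 repeat with period 2: 9, 1.
705 mod 2 = 1, so the last digit matches 9^1 = 9.

9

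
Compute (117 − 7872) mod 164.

117

7872 mod 164 = 0 (since 48·164 = 7872).
(117 − 0) mod 164 = 117.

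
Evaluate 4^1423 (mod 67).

55

By repeated squaring mod 67: 4^1≡4, 4^2≡16, 4^4≡55, 4^8≡10, 4^16≡33, 4^32≡17, 4^64≡21, 4^128≡39, 4^256≡47, 4^512≡65, 4^1024≡4.
Since 1423 = 1 + 2 + 4 + 8 + 128 + 256 + 1024 in binary, 4^1423 ≡ 4·16·55·10·39·47·4 ≡ 55 (mod 67).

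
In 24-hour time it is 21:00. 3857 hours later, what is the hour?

14

Dividing 3857 by 24 gives quotient 160 and remainder 17.
(21 + 17) mod 24 = 14.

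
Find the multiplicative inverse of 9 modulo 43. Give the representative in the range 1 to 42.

24

9·24 = 216 = 5·43 + 1, so 9⁻¹ ≡ 24 (mod 43).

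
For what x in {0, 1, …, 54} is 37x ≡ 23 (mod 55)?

14

37⁻¹ ≡ 3 (mod 55) because 37·3 = 111 = 2·55 + 1.
So x ≡ 3·23 = 69 ≡ 14 (mod 55).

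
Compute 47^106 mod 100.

By repeated squaring mod 100: 47^1≡47, 47^2≡9, 47^4≡81, 47^8≡61, 47^16≡21, 47^32≡41, 47^64≡81.
106 = 2 + 8 + 32 + 64, so 47^106 ≡ 9·61·41·81 ≡ 29 (mod 100).

29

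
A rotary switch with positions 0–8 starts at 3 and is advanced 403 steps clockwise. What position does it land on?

1

403 − 44·9 = 7, so 403 ≡ 7 (mod 9).
(3 + 7) mod 9 = 1.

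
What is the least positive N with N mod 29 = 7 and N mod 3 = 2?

x ≡ 2 (mod 3) gives x ∈ {2, 5, 8, 11, 14, 17, 20, 23, …}.
The first of these with x mod 29 = 7 is 65.

65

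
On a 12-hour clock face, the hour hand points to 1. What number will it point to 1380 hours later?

1380 mod 12 = 0 (since 115·12 = 1380).
1 + 0 → 1 on a 12-hour dial.

1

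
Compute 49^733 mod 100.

Successive squares of 49 mod 100: 49^1≡49, 49^2≡1, 49^4≡1, 49^8≡1, 49^16≡1, 49^32≡1, 49^64≡1, 49^128≡1, 49^256≡1, 49^512≡1.
733 = 1 + 4 + 8 + 16 + 64 + 128 + 512, so 49^733 ≡ 49·1·1·1·1·1·1 ≡ 49 (mod 100).

49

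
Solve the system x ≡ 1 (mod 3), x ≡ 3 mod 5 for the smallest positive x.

13

Since 5·2 ≡ 1 (mod 3), take x = 3 + 5·((1−3)·2 mod 3) = 3 + 5·2 = 13.
Check: 13 mod 3 = 1, 13 mod 5 = 3.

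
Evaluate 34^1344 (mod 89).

Square-and-reduce mod 89: 34^1≡34, 34^2≡88, 34^4≡1, 34^8≡1, 34^16≡1, 34^32≡1, 34^64≡1, 34^128≡1, 34^256≡1, 34^512≡1, 34^1024≡1.
1344 = 64 + 256 + 1024, so 34^1344 ≡ 1·1·1 ≡ 1 (mod 89).

1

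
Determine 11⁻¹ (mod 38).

11·7 = 77 = 2·38 + 1, so 11⁻¹ ≡ 7 (mod 38).

7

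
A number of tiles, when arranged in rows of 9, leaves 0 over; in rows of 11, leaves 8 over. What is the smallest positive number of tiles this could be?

x ≡ 0 (mod 9) gives x ∈ {0, 9, 18, 27, 36, 45, 54, 63}.
The first of these with x mod 11 = 8 is 63.

63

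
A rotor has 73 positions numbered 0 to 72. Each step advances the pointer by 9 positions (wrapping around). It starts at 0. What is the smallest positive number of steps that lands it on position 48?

The inverse of 9 mod 73 is 65 (since 9·65 = 585 ≡ 1).
Multiplying both sides by 65: x ≡ 65·48 = 3120 ≡ 54 (mod 73).
Check: 9·54 = 486 = 6·73 + 48.

54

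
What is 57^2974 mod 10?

Last digits of 7^n: 7, 9, 3, 1 (period 4).
2974 mod 4 = 2, so the last digit matches 7^2 = 9.

9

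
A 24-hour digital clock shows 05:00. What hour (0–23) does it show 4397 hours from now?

10

4397 mod 24 = 5 (since 183·24 = 4392).
(5 + 5) mod 24 = 10.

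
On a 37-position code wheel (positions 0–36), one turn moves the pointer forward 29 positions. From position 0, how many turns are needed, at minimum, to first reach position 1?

37 = 1·29 + 8
29 = 3·8 + 5
8 = 1·5 + 3
5 = 1·3 + 2
3 = 1·2 + 1
2 = 2·1 + 0
Back-substituting gives 29·23 ≡ 1 (mod 37).

23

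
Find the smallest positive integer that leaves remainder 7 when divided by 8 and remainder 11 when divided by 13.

x ≡ 7 (mod 8) gives x ∈ {7, 15, 23, 31, 39, 47, 55, 63}.
The first of these with x mod 13 = 11 is 63.

63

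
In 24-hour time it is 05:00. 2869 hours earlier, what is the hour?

16

2869 = 119·24 + 13, so 2869 mod 24 = 13.
(5 − 13) mod 24 = 16.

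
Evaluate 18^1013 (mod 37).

15

Successive squares of 18 mod 37: 18^1≡18, 18^2≡28, 18^4≡7, 18^8≡12, 18^16≡33, 18^32≡16, 18^64≡34, 18^128≡9, 18^256≡7, 18^512≡12.
Since 1013 = 1 + 4 + 16 + 32 + 64 + 128 + 256 + 512 in binary, 18^1013 ≡ 18·7·33·16·34·9·7·12 ≡ 15 (mod 37).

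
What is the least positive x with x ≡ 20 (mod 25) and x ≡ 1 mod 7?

x ≡ 1 (mod 7) gives x ∈ {1, 8, 15, 22, 29, 36, 43, 50, …}.
The first of these with x mod 25 = 20 is 120.

120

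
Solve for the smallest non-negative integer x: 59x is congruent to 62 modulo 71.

54

The inverse of 59 mod 71 is 65 (since 59·65 = 3835 ≡ 1).
Multiplying both sides by 65: x ≡ 65·62 = 4030 ≡ 54 (mod 71).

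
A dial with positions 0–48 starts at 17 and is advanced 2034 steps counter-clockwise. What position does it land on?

Dividing 2034 by 49 gives quotient 41 and remainder 25.
(17 − 25) mod 49 = 41.

41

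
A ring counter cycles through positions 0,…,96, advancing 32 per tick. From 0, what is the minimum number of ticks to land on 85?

The inverse of 32 mod 97 is 94 (since 32·94 = 3008 ≡ 1).
So x ≡ 94·85 = 7990 ≡ 36 (mod 97).

36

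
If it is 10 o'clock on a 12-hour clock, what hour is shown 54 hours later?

54 − 4·12 = 6, so 54 ≡ 6 (mod 12).
10 + 6 → 4 on a 12-hour dial.

4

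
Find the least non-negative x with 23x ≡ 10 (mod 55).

The inverse of 23 mod 55 is 12 (since 23·12 = 276 ≡ 1).
So x ≡ 12·10 = 120 ≡ 10 (mod 55).

10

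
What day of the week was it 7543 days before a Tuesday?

Dividing 7543 by 7 gives quotient 1077 and remainder 4.
Tuesday − 4 days → Friday.

Friday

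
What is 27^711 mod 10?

Last digits of 7^n: 7, 9, 3, 1 (period 4).
711 mod 4 = 3, so the last digit matches 7^3 = 3.

3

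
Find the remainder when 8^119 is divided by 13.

5

Successive squares of 8 mod 13: 8^1≡8, 8^2≡12, 8^4≡1, 8^8≡1, 8^16≡1, 8^32≡1, 8^64≡1.
Since 119 = 1 + 2 + 4 + 16 + 32 + 64 in binary, 8^119 ≡ 8·12·1·1·1·1 ≡ 5 (mod 13).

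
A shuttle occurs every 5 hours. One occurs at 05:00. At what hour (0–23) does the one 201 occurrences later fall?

2

201·5 = 1005.
1005 = 41·24 + 21, so 1005 mod 24 = 21.
(5 + 21) mod 24 = 2.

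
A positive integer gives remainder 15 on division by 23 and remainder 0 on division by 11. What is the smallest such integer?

176

Since 11·21 ≡ 1 (mod 23), take x = 0 + 11·((15−0)·21 mod 23) = 0 + 11·16 = 176.
Check: 176 mod 23 = 15, 176 mod 11 = 0.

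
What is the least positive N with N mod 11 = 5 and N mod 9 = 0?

27

x ≡ 0 (mod 9) gives x ∈ {0, 9, 18, 27}.
The first of these with x mod 11 = 5 is 27.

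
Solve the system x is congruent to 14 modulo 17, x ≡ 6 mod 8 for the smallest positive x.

14

x ≡ 6 (mod 8) gives x ∈ {6, 14}.
The first of these with x mod 17 = 14 is 14.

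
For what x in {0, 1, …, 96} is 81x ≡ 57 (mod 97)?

51

The inverse of 81 mod 97 is 6 (since 81·6 = 486 ≡ 1).
So x ≡ 6·57 = 342 ≡ 51 (mod 97).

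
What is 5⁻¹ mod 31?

25

31 = 6·5 + 1
5 = 5·1 + 0
Back-substituting gives 5·25 ≡ 1 (mod 31).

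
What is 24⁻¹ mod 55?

39

55 = 2·24 + 7
24 = 3·7 + 3
7 = 2·3 + 1
3 = 3·1 + 0
Back-substituting gives 24·39 ≡ 1 (mod 55).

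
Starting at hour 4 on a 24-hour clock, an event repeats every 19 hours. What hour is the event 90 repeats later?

10

90·19 = 1710.
1710 = 71·24 + 6, so 1710 mod 24 = 6.
(4 + 6) mod 24 = 10.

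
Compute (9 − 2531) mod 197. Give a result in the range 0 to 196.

39

2531 − 12·197 = 167, so 2531 ≡ 167 (mod 197).
(9 − 167) mod 197 = 39.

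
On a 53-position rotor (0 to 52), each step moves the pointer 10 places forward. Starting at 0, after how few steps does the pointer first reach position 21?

18

10⁻¹ ≡ 16 (mod 53) because 10·16 = 160 = 3·53 + 1.
So x ≡ 16·21 = 336 ≡ 18 (mod 53).
Check: 10·18 = 180 = 3·53 + 21.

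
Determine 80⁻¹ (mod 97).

80·57 = 4560 = 47·97 + 1, so 80⁻¹ ≡ 57 (mod 97).

57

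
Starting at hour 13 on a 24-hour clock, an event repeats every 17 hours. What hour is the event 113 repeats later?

113·17 = 1921.
1921 = 80·24 + 1, so 1921 mod 24 = 1.
(13 + 1) mod 24 = 14.

14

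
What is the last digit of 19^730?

1

Last digits of 9^n: 9, 1 (period 2).
730 mod 2 = 0, so the last digit matches 9^2 = 1.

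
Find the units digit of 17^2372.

Powers of 7 mod 10 repeat with period 4: 7, 9, 3, 1.
2372 mod 4 = 0, so the last digit matches 7^4 = 1.

1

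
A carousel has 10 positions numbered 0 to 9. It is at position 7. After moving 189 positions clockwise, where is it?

189 = 18·10 + 9, so 189 mod 10 = 9.
(7 + 9) mod 10 = 6.

6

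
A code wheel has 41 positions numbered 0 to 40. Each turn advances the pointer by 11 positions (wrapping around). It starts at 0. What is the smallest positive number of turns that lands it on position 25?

The inverse of 11 mod 41 is 15 (since 11·15 = 165 ≡ 1).
So x ≡ 15·25 = 375 ≡ 6 (mod 41).

6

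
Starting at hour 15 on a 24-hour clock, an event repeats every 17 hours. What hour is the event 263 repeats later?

263·17 = 4471.
4471 mod 24 = 7 (since 186·24 = 4464).
(15 + 7) mod 24 = 22.

22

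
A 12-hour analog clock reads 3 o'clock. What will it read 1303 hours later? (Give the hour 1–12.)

Dividing 1303 by 12 gives quotient 108 and remainder 7.
3 + 7 → 10 on a 12-hour dial.

10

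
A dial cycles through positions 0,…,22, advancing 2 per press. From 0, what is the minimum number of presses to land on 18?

9

2⁻¹ ≡ 12 (mod 23) because 2·12 = 24 = 1·23 + 1.
Multiplying both sides by 12: x ≡ 12·18 = 216 ≡ 9 (mod 23).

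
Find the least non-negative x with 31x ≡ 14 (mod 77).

70

31⁻¹ ≡ 5 (mod 77) because 31·5 = 155 = 2·77 + 1.
So x ≡ 5·14 = 70 ≡ 70 (mod 77).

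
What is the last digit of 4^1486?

6

The units digit of 4^n cycles with period 2: 4, 6, …
1486 leaves remainder 0 on division by 2, so 4^1486 ends in 6.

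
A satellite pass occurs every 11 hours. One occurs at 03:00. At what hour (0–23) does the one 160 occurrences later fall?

160·11 = 1760.
Dividing 1760 by 24 gives quotient 73 and remainder 8.
(3 + 8) mod 24 = 11.

11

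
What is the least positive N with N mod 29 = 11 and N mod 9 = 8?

x ≡ 8 (mod 9) gives x ∈ {8, 17, 26, 35, 44, 53, 62, 71, …}.
The first of these with x mod 29 = 11 is 98.

98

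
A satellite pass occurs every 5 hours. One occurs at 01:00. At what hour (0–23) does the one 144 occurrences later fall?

144·5 = 720.
720 mod 24 = 0 (since 30·24 = 720).
(1 + 0) mod 24 = 1.

1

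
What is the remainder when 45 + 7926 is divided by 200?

Dividing 7926 by 200 gives quotient 39 and remainder 126.
(45 + 126) mod 200 = 171.

171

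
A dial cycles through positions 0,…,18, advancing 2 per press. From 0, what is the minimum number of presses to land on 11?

2⁻¹ ≡ 10 (mod 19) because 2·10 = 20 = 1·19 + 1.
So x ≡ 10·11 = 110 ≡ 15 (mod 19).
Check: 2·15 = 30 = 1·19 + 11.

15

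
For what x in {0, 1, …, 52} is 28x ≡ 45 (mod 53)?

28⁻¹ ≡ 36 (mod 53) because 28·36 = 1008 = 19·53 + 1.
So x ≡ 36·45 = 1620 ≡ 30 (mod 53).
Check: 28·30 = 840 = 15·53 + 45.

30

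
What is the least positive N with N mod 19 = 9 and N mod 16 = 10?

x ≡ 10 (mod 16) gives x ∈ {10, 26, 42, 58, 74, 90, 106, 122, …}.
The first of these with x mod 19 = 9 is 218.

218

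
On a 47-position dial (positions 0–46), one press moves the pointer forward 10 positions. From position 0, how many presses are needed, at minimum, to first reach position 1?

33

10·33 = 330 = 7·47 + 1, so 10⁻¹ ≡ 33 (mod 47).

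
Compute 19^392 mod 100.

By repeated squaring mod 100: 19^1≡19, 19^2≡61, 19^4≡21, 19^8≡41, 19^16≡81, 19^32≡61, 19^64≡21, 19^128≡41, 19^256≡81.
Since 392 = 8 + 128 + 256 in binary, 19^392 ≡ 41·41·81 ≡ 61 (mod 100).

61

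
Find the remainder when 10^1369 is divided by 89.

53

Successive squares of 10 mod 89: 10^1≡10, 10^2≡11, 10^4≡32, 10^8≡45, 10^16≡67, 10^32≡39, 10^64≡8, 10^128≡64, 10^256≡2, 10^512≡4, 10^1024≡16.
Since 1369 = 1 + 8 + 16 + 64 + 256 + 1024 in binary, 10^1369 ≡ 10·45·67·8·2·16 ≡ 53 (mod 89).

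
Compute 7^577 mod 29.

24

Square-and-reduce mod 29: 7^1≡7, 7^2≡20, 7^4≡23, 7^8≡7, 7^16≡20, 7^32≡23, 7^64≡7, 7^128≡20, 7^256≡23, 7^512≡7.
Since 577 = 1 + 64 + 512 in binary, 7^577 ≡ 7·7·7 ≡ 24 (mod 29).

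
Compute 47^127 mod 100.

Successive squares of 47 mod 100: 47^1≡47, 47^2≡9, 47^4≡81, 47^8≡61, 47^16≡21, 47^32≡41, 47^64≡81.
127 = 1 + 2 + 4 + 8 + 16 + 32 + 64, so 47^127 ≡ 47·9·81·61·21·41·81 ≡ 63 (mod 100).

63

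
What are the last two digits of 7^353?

By repeated squaring mod 100: 7^1≡7, 7^2≡49, 7^4≡1, 7^8≡1, 7^16≡1, 7^32≡1, 7^64≡1, 7^128≡1, 7^256≡1.
353 = 1 + 32 + 64 + 256, so 7^353 ≡ 7·1·1·1 ≡ 7 (mod 100).

07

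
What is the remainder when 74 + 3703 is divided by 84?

81

Dividing 3703 by 84 gives quotient 44 and remainder 7.
(74 + 7) mod 84 = 81.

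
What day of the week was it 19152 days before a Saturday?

19152 = 2736·7 + 0, so 19152 mod 7 = 0.
Saturday − 0 days → Saturday.

Saturday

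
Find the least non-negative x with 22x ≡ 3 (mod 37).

22

22⁻¹ ≡ 32 (mod 37) because 22·32 = 704 = 19·37 + 1.
Multiplying both sides by 32: x ≡ 32·3 = 96 ≡ 22 (mod 37).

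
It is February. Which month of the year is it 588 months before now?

February

588 mod 12 = 0 (since 49·12 = 588).
February − 0 months → February.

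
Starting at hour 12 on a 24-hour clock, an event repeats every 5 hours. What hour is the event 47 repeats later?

7

47·5 = 235.
Dividing 235 by 24 gives quotient 9 and remainder 19.
(12 + 19) mod 24 = 7.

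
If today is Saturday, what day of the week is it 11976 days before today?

Sunday

11976 mod 7 = 6 (since 1710·7 = 11970).
Saturday − 6 days → Sunday.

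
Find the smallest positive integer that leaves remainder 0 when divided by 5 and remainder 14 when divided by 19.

x ≡ 0 (mod 5) gives x ∈ {0, 5, 10, 15, 20, 25, 30, 35, …}.
The first of these with x mod 19 = 14 is 90.

90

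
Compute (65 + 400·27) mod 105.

50

400·27 = 10800.
10800 mod 105 = 90 (since 102·105 = 10710).
(65 + 90) mod 105 = 50.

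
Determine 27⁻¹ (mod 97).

18

27·18 = 486 = 5·97 + 1, so 27⁻¹ ≡ 18 (mod 97).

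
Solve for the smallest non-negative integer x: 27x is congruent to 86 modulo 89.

27⁻¹ ≡ 33 (mod 89) because 27·33 = 891 = 10·89 + 1.
Multiplying both sides by 33: x ≡ 33·86 = 2838 ≡ 79 (mod 89).
Check: 27·79 = 2133 = 23·89 + 86.

79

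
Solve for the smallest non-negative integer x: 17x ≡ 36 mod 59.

16

17⁻¹ ≡ 7 (mod 59) because 17·7 = 119 = 2·59 + 1.
So x ≡ 7·36 = 252 ≡ 16 (mod 59).
Check: 17·16 = 272 = 4·59 + 36.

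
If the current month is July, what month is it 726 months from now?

726 mod 12 = 6 (since 60·12 = 720).
July + 6 months → January.

January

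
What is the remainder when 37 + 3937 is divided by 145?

59

3937 = 27·145 + 22, so 3937 mod 145 = 22.
(37 + 22) mod 145 = 59.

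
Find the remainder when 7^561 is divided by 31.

4

Square-and-reduce mod 31: 7^1≡7, 7^2≡18, 7^4≡14, 7^8≡10, 7^16≡7, 7^32≡18, 7^64≡14, 7^128≡10, 7^256≡7, 7^512≡18.
561 = 1 + 16 + 32 + 512, so 7^561 ≡ 7·7·18·18 ≡ 4 (mod 31).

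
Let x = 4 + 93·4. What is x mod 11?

93·4 = 372.
372 = 33·11 + 9, so 372 mod 11 = 9.
(4 + 9) mod 11 = 2.

2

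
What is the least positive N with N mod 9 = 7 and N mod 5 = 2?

x ≡ 2 (mod 5) gives x ∈ {2, 7}.
The first of these with x mod 9 = 7 is 7.

7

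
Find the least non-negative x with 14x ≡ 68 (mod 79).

The inverse of 14 mod 79 is 17 (since 14·17 = 238 ≡ 1).
So x ≡ 17·68 = 1156 ≡ 50 (mod 79).

50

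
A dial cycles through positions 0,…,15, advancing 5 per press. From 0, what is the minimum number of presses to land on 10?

The inverse of 5 mod 16 is 13 (since 5·13 = 65 ≡ 1).
Multiplying both sides by 13: x ≡ 13·10 = 130 ≡ 2 (mod 16).

2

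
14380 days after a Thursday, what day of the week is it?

14380 = 2054·7 + 2, so 14380 mod 7 = 2.
Thursday + 2 days → Saturday.

Saturday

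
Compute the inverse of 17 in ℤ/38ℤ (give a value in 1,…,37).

9

38 = 2·17 + 4
17 = 4·4 + 1
4 = 4·1 + 0
Back-substituting gives 17·9 ≡ 1 (mod 38).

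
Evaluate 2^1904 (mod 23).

By repeated squaring mod 23: 2^1≡2, 2^2≡4, 2^4≡16, 2^8≡3, 2^16≡9, 2^32≡12, 2^64≡6, 2^128≡13, 2^256≡8, 2^512≡18, 2^1024≡2.
1904 = 16 + 32 + 64 + 256 + 512 + 1024, so 2^1904 ≡ 9·12·6·8·18·2 ≡ 2 (mod 23).

2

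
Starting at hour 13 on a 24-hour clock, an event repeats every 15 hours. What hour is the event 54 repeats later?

7

54·15 = 810.
810 = 33·24 + 18, so 810 mod 24 = 18.
(13 + 18) mod 24 = 7.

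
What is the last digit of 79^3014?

1

Powers of 9 mod 10 repeat with period 2: 9, 1.
3014 mod 2 = 0, so the last digit matches 9^2 = 1.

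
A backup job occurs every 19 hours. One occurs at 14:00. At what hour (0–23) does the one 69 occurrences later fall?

69·19 = 1311.
1311 = 54·24 + 15, so 1311 mod 24 = 15.
(14 + 15) mod 24 = 5.

5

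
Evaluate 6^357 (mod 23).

2

By repeated squaring mod 23: 6^1≡6, 6^2≡13, 6^4≡8, 6^8≡18, 6^16≡2, 6^32≡4, 6^64≡16, 6^128≡3, 6^256≡9.
357 = 1 + 4 + 32 + 64 + 256, so 6^357 ≡ 6·8·4·16·9 ≡ 2 (mod 23).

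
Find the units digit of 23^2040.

1

The units digit of 23^n cycles with period 4: 3, 9, 7, 1, …
2040 mod 4 = 0, so the last digit matches 3^4 = 1.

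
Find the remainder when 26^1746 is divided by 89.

Square-and-reduce mod 89: 26^1≡26, 26^2≡53, 26^4≡50, 26^8≡8, 26^16≡64, 26^32≡2, 26^64≡4, 26^128≡16, 26^256≡78, 26^512≡32, 26^1024≡45.
Since 1746 = 2 + 16 + 64 + 128 + 512 + 1024 in binary, 26^1746 ≡ 53·64·4·16·32·45 ≡ 5 (mod 89).

5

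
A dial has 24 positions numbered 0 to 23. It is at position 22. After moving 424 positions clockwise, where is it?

424 mod 24 = 16 (since 17·24 = 408).
(22 + 16) mod 24 = 14.

14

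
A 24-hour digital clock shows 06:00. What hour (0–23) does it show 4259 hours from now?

Dividing 4259 by 24 gives quotient 177 and remainder 11.
(6 + 11) mod 24 = 17.

17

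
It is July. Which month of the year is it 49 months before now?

Dividing 49 by 12 gives quotient 4 and remainder 1.
July − 1 month → June.

June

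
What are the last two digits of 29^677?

By repeated squaring mod 100: 29^1≡29, 29^2≡41, 29^4≡81, 29^8≡61, 29^16≡21, 29^32≡41, 29^64≡81, 29^128≡61, 29^256≡21, 29^512≡41.
Since 677 = 1 + 4 + 32 + 128 + 512 in binary, 29^677 ≡ 29·81·41·61·41 ≡ 9 (mod 100).

09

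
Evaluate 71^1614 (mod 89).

22

Successive squares of 71 mod 89: 71^1≡71, 71^2≡57, 71^4≡45, 71^8≡67, 71^16≡39, 71^32≡8, 71^64≡64, 71^128≡2, 71^256≡4, 71^512≡16, 71^1024≡78.
Since 1614 = 2 + 4 + 8 + 64 + 512 + 1024 in binary, 71^1614 ≡ 57·45·67·64·16·78 ≡ 22 (mod 89).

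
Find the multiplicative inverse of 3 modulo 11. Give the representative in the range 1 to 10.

3·4 = 12 = 1·11 + 1, so 3⁻¹ ≡ 4 (mod 11).

4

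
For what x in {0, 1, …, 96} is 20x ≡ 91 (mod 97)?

87

The inverse of 20 mod 97 is 34 (since 20·34 = 680 ≡ 1).
Multiplying both sides by 34: x ≡ 34·91 = 3094 ≡ 87 (mod 97).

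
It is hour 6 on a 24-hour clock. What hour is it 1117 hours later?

1117 = 46·24 + 13, so 1117 mod 24 = 13.
(6 + 13) mod 24 = 19.

19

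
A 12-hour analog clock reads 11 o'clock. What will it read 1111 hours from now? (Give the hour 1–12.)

1111 = 92·12 + 7, so 1111 mod 12 = 7.
11 + 7 → 6 on a 12-hour dial.

6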